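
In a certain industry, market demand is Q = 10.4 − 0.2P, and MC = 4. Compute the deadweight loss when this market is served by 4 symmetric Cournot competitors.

DWL = 9.216

Inverting demand: P = 52 − 5Q.
Competitive firms price at marginal cost: P = 4, giving Q = 9.6.
With 4 symmetric Cournot firms, each firm's FOC gives 52 − 25q = 4, so q = 1.92, Q = 4·1.92 = 7.68, and P = 13.6.
DWL is the triangle between Q = 7.68 and Q = 9.6: ½·(9.6 − 7.68)·(13.6 − 4) = 9.216.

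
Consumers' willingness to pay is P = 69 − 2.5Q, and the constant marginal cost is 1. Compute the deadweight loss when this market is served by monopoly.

DWL = 231.2

Perfect competition: P = MC = 1, so 69 − 2.5Q = 1 and Q = 27.2.
Monopoly sets MR = MC: 69 − 5Q = 1 ⇒ Q = 13.6, P = 69 − 2.5·13.6 = 35.
DWL is the triangle between Q = 13.6 and Q = 27.2: ½·(27.2 − 13.6)·(35 − 1) = 231.2.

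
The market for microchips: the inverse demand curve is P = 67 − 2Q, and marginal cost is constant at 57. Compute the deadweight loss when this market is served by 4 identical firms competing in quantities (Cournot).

Perfect competition: P = MC = 57, so 67 − 2Q = 57 and Q = 5.
Cournot with 4 identical firms: the symmetric best-response condition is 67 − 10q = 57. Each firm produces q = 1, total output Q = 4, price P = 59.
DWL is the triangle between Q = 4 and Q = 5: ½·(5 − 4)·(59 − 57) = 1.

DWL = 1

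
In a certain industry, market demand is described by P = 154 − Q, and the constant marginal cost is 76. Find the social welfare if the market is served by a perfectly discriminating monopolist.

Under first-degree price discrimination the firm charges each unit its demand price and produces up to where P = MC, i.e. Q = 78. Consumer surplus is zero; producer surplus equals total surplus.
TS = 3042 (equal to competitive TS).

TS = 3042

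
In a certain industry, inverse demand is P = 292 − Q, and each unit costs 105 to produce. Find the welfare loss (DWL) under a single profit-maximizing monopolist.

Under competition P = MC = 105, so Q = (292 − 105)/1 = 187.
Monopoly sets MR = MC: 292 − 2Q = 105 ⇒ Q = 93.5, P = 292 − 93.5 = 198.5.
DWL is the triangle between Q = 93.5 and Q = 187: ½·(187 − 93.5)·(198.5 − 105) = 4371.125.

DWL = 4371.125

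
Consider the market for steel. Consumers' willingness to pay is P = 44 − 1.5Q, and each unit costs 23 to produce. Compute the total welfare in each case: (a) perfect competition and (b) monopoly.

Competition: TS = 147; Monopoly: TS = 110.25

Perfect competition: P = MC = 23, so 44 − 1.5Q = 23 and Q = 14.
CS = ½·(44 − 23)·14 = 147; PS = (23 − 23)·14 = 0; TS = 147.
The monopolist equates marginal revenue to marginal cost: 44 − 3Q = 23, so Q = 7. From demand, P = 33.5.
CS = ½·(44 − 33.5)·7 = 36.75; PS = (33.5 − 23)·7 = 73.5; TS = 110.25.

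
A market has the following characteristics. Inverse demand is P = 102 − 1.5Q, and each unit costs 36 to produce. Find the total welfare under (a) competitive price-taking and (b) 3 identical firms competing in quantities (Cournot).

Under competition P = MC = 36, so Q = (102 − 36)/1.5 = 44.
CS = ½·(102 − 36)·44 = 1452; PS = (36 − 36)·44 = 0; TS = 1452.
With 3 symmetric Cournot firms, each firm's FOC gives 102 − 6q = 36, so q = 11, Q = 3·11 = 33, and P = 52.5.
CS = ½·(102 − 52.5)·33 = 816.75; PS = (52.5 − 36)·33 = 544.5; TS = 1361.25.

Competition: TS = 1452; Cournot: TS = 1361.25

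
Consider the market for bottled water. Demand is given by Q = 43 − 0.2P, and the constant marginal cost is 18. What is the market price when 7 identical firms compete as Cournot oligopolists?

Inverting demand: P = 215 − 5Q.
Cournot with 7 identical firms: the symmetric best-response condition is 215 − 40q = 18. Each firm produces q = 4.925, total output Q = 34.475, price P = 42.625.

P = 42.625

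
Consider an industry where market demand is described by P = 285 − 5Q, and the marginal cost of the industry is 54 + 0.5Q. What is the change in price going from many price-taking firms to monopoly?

Under competition P = MC: 285 − 5Q = 54 + 0.5Q ⇒ Q = 42, P = 75.
The monopolist equates marginal revenue to marginal cost: 285 − 10Q = 54 + 0.5Q, so Q = 22. From demand, P = 175.
Change in price: 175 − 75 = 100.

P rises by 100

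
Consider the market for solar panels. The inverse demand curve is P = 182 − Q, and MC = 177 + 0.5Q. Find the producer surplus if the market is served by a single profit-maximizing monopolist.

PS = 5

A monopolist chooses Q where MR = MC. MR = 182 − 2Q; setting this equal to 177 + 0.5Q gives Q = 2 and P = 180.
PS = P·Q − VC(Q) = 180·2 − (177·2 + ½·0.5·2²) = 5.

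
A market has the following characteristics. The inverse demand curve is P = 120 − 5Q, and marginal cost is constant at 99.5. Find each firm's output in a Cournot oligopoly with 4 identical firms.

q_i = 0.82

With 4 symmetric Cournot firms, each firm's FOC gives 120 − 25q = 99.5, so q = 0.82, Q = 4·0.82 = 3.28, and P = 103.6.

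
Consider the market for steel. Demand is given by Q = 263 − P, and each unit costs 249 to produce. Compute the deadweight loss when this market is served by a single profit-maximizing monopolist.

DWL = 24.5

Inverting demand: P = 263 − Q.
Competitive firms price at marginal cost: P = 249, giving Q = 14.
The monopolist equates marginal revenue to marginal cost: 263 − 2Q = 249, so Q = 7. From demand, P = 256.
DWL is the triangle between Q = 7 and Q = 14: ½·(14 − 7)·(256 − 249) = 24.5.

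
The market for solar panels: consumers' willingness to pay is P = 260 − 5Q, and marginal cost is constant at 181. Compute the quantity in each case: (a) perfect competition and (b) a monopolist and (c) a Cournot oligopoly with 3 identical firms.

Competition: Q = 15.8; Monopoly: Q = 7.9; Cournot: Q = 11.85

Competitive firms price at marginal cost: P = 181, giving Q = 15.8.
A monopolist chooses Q where MR = MC. MR = 260 − 10Q; setting this equal to 181 gives Q = 7.9 and P = 220.5.
With 3 symmetric Cournot firms, each firm's FOC gives 260 − 20q = 181, so q = 3.95, Q = 3·3.95 = 11.85, and P = 200.75.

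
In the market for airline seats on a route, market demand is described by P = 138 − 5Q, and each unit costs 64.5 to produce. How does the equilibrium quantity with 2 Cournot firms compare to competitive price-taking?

Cournot: Q = 9.8; Competition: Q = 14.7

In a 2-firm Cournot equilibrium, symmetry and the first-order condition give q = (138 − 64.5)/(15) = 4.9. So Q = 9.8 and P = 89.
Perfect competition: P = MC = 64.5, so 138 − 5Q = 64.5 and Q = 14.7.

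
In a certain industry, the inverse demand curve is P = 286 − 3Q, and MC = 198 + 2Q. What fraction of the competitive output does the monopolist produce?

A monopolist chooses Q where MR = MC. MR = 286 − 6Q; setting this equal to 198 + 2Q gives Q = 11 and P = 253.
Competitive equilibrium sets price equal to marginal cost: 286 − 3Q = 198 + 2Q, so Q = 17.6 and P = 233.2.
Ratio Q_m/Q_c = 11/17.6 = 0.625.

Q_m/Q_c = 0.625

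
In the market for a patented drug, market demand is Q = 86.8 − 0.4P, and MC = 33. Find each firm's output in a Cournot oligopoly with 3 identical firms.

q_i = 18.4

Inverting demand: P = 217 − 2.5Q.
With 3 symmetric Cournot firms, each firm's FOC gives 217 − 10q = 33, so q = 18.4, Q = 3·18.4 = 55.2, and P = 79.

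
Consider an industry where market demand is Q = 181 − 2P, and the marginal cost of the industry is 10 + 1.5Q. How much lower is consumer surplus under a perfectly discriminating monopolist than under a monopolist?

CS falls by 259.21

Inverting demand: P = 90.5 − 0.5Q.
Monopoly sets MR = MC: 90.5 − Q = 10 + 1.5Q ⇒ Q = 32.2, P = 90.5 − 0.5·32.2 = 74.4.
CS = ½·(90.5 − 74.4)·32.2 = 259.21.
Under first-degree price discrimination the firm charges each unit its demand price and produces up to where P = MC, i.e. Q = 40.25. Consumer surplus is zero; producer surplus equals total surplus.
CS = 0.
Change in consumer surplus: 0 − 259.21 = −259.21.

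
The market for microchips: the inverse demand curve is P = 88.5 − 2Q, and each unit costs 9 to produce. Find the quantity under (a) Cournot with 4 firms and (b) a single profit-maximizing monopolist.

In a 4-firm Cournot equilibrium, symmetry and the first-order condition give q = (88.5 − 9)/(10) = 7.95. So Q = 31.8 and P = 24.9.
The monopolist equates marginal revenue to marginal cost: 88.5 − 4Q = 9, so Q = 19.875. From demand, P = 48.75.

Cournot: Q = 31.8; Monopoly: Q = 19.875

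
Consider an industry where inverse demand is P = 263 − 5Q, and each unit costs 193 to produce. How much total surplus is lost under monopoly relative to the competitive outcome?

Perfect competition: P = MC = 193, so 263 − 5Q = 193 and Q = 14.
Monopoly sets MR = MC: 263 − 10Q = 193 ⇒ Q = 7, P = 263 − 5·7 = 228.
DWL is the triangle between Q = 7 and Q = 14: ½·(14 − 7)·(228 − 193) = 122.5.

DWL = 122.5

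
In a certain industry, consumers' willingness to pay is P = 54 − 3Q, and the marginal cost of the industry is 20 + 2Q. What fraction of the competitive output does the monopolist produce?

Q_m/Q_c = 0.625

The monopolist equates marginal revenue to marginal cost: 54 − 6Q = 20 + 2Q, so Q = 4.25. From demand, P = 41.25.
Competitive equilibrium sets price equal to marginal cost: 54 − 3Q = 20 + 2Q, so Q = 6.8 and P = 33.6.
Ratio Q_m/Q_c = 4.25/6.8 = 0.625.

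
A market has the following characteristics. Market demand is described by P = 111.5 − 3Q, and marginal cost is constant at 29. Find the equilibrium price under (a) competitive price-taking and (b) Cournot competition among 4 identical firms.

Competition: P = 29; Cournot: P = 45.5

Competitive firms price at marginal cost: P = 29, giving Q = 27.5.
With 4 symmetric Cournot firms, each firm's FOC gives 111.5 − 15q = 29, so q = 5.5, Q = 4·5.5 = 22, and P = 45.5.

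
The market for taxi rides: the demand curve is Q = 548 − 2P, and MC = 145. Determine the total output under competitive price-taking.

Q = 258

Inverting demand: P = 274 − 0.5Q.
Competitive firms price at marginal cost: P = 145, giving Q = 258.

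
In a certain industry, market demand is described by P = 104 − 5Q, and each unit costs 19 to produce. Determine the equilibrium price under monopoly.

The monopolist equates marginal revenue to marginal cost: 104 − 10Q = 19, so Q = 8.5. From demand, P = 61.5.

P = 61.5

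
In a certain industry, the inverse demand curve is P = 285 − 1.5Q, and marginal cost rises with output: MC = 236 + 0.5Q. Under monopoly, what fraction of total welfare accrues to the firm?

A monopolist chooses Q where MR = MC. MR = 285 − 3Q; setting this equal to 236 + 0.5Q gives Q = 14 and P = 264.
CS = ½·(285 − 264)·14 = 147.
PS = P·Q − VC(Q) = 264·14 − (236·14 + ½·0.5·14²) = 343.
Share captured = PS/TS = 343/490 = 0.7.

PS/TS = 0.7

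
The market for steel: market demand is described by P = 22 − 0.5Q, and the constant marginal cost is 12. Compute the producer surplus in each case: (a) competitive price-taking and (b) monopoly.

Competition: PS = 0; Monopoly: PS = 50

Perfect competition: P = MC = 12, so 22 − 0.5Q = 12 and Q = 20.
PS = (12 − 12)·20 = 0.
A monopolist chooses Q where MR = MC. MR = 22 − Q; setting this equal to 12 gives Q = 10 and P = 17.
PS = (17 − 12)·10 = 50.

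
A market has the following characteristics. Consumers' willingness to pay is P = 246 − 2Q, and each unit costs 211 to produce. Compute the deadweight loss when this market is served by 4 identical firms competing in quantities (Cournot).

Perfect competition: P = MC = 211, so 246 − 2Q = 211 and Q = 17.5.
In a 4-firm Cournot equilibrium, symmetry and the first-order condition give q = (246 − 211)/(10) = 3.5. So Q = 14 and P = 218.
DWL is the triangle between Q = 14 and Q = 17.5: ½·(17.5 − 14)·(218 − 211) = 12.25.

DWL = 12.25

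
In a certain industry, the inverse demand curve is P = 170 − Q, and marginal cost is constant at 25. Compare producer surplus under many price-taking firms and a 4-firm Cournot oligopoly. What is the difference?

Producer surplus rises by 3364

Under competition P = MC = 25, so Q = (170 − 25)/1 = 145.
PS = (25 − 25)·145 = 0.
With 4 symmetric Cournot firms, each firm's FOC gives 170 − 5q = 25, so q = 29, Q = 4·29 = 116, and P = 54.
PS = (54 − 25)·116 = 3364.
Change in producer surplus: 3364 − 0 = 3364.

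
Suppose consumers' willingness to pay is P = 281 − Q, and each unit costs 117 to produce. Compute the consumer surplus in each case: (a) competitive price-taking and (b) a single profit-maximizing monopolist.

Competition: CS = 13448; Monopoly: CS = 3362

Perfect competition: P = MC = 117, so 281 − Q = 117 and Q = 164.
CS = ½·(281 − 117)·164 = 13448.
A monopolist chooses Q where MR = MC. MR = 281 − 2Q; setting this equal to 117 gives Q = 82 and P = 199.
CS = ½·(281 − 199)·82 = 3362.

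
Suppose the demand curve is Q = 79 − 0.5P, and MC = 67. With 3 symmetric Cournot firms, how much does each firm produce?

Inverting demand: P = 158 − 2Q.
With 3 symmetric Cournot firms, each firm's FOC gives 158 − 8q = 67, so q = 11.375, Q = 3·11.375 = 34.125, and P = 89.75.

q_i = 11.375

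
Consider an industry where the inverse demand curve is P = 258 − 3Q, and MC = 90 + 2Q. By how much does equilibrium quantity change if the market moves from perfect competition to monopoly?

Equilibrium quantity falls by 12.6

Competitive equilibrium sets price equal to marginal cost: 258 − 3Q = 90 + 2Q, so Q = 33.6 and P = 157.2.
The monopolist equates marginal revenue to marginal cost: 258 − 6Q = 90 + 2Q, so Q = 21. From demand, P = 195.
Change in equilibrium quantity: 21 − 33.6 = −12.6.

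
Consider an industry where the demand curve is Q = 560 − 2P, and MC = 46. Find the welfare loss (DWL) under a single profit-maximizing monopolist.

Inverting demand: P = 280 − 0.5Q.
Competitive firms price at marginal cost: P = 46, giving Q = 468.
Monopoly sets MR = MC: 280 − Q = 46 ⇒ Q = 234, P = 280 − 0.5·234 = 163.
DWL is the triangle between Q = 234 and Q = 468: ½·(468 − 234)·(163 − 46) = 13689.

DWL = 13689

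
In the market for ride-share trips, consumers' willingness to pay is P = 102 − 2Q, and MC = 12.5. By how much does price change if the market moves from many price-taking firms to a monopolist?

P rises by 44.75

Under competition P = MC = 12.5, so Q = (102 − 12.5)/2 = 44.75.
The monopolist equates marginal revenue to marginal cost: 102 − 4Q = 12.5, so Q = 22.375. From demand, P = 57.25.
Change in price: 57.25 − 12.5 = 44.75.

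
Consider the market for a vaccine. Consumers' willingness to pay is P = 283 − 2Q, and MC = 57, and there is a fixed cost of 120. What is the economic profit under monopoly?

A monopolist chooses Q where MR = MC. MR = 283 − 4Q; setting this equal to 57 gives Q = 56.5 and P = 170.
Profit = (170 − 57)·56.5 − 120 = 6264.5.

Profit = 6264.5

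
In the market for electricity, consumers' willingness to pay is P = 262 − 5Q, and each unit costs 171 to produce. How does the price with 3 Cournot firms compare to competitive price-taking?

With 3 symmetric Cournot firms, each firm's FOC gives 262 − 20q = 171, so q = 4.55, Q = 3·4.55 = 13.65, and P = 193.75.
Competitive firms price at marginal cost: P = 171, giving Q = 18.2.

Cournot: P = 193.75; Competition: P = 171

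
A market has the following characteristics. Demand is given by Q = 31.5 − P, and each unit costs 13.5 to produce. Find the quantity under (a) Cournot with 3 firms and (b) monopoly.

Inverting demand: P = 31.5 − Q.
In a 3-firm Cournot equilibrium, symmetry and the first-order condition give q = (31.5 − 13.5)/(4) = 4.5. So Q = 13.5 and P = 18.
A monopolist chooses Q where MR = MC. MR = 31.5 − 2Q; setting this equal to 13.5 gives Q = 9 and P = 22.5.

Cournot: Q = 13.5; Monopoly: Q = 9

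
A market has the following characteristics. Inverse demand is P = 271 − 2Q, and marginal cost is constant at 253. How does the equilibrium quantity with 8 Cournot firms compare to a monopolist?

Cournot with 8 identical firms: the symmetric best-response condition is 271 − 18q = 253. Each firm produces q = 1, total output Q = 8, price P = 255.
The monopolist equates marginal revenue to marginal cost: 271 − 4Q = 253, so Q = 4.5. From demand, P = 262.

Cournot: Q = 8; Monopoly: Q = 4.5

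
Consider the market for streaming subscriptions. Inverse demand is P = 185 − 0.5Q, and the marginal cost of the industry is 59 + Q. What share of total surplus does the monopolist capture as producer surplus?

PS/TS = 0.8

Monopoly sets MR = MC: 185 − Q = 59 + Q ⇒ Q = 63, P = 185 − 0.5·63 = 153.5.
CS = ½·(185 − 153.5)·63 = 992.25.
PS = P·Q − VC(Q) = 153.5·63 − (59·63 + ½·1·63²) = 3969.
Share captured = PS/TS = 3969/4961.25 = 0.8.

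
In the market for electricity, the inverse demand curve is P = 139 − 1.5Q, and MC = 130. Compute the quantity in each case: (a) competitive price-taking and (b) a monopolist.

Competition: Q = 6; Monopoly: Q = 3

Under competition P = MC = 130, so Q = (139 − 130)/1.5 = 6.
The monopolist equates marginal revenue to marginal cost: 139 − 3Q = 130, so Q = 3. From demand, P = 134.5.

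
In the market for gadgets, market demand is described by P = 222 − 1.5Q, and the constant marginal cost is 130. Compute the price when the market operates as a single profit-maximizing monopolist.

P = 176

Monopoly sets MR = MC: 222 − 3Q = 130 ⇒ Q = 92/3, P = 222 − 1.5·92/3 = 176.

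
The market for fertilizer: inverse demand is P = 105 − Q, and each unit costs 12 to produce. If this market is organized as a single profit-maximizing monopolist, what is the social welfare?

TS = 3243.375

The monopolist equates marginal revenue to marginal cost: 105 − 2Q = 12, so Q = 46.5. From demand, P = 58.5.
CS = ½·(105 − 58.5)·46.5 = 1081.125; PS = (58.5 − 12)·46.5 = 2162.25; TS = 3243.375.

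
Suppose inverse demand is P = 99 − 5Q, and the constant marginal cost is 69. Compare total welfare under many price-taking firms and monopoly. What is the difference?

Under competition P = MC = 69, so Q = (99 − 69)/5 = 6.
CS = ½·(99 − 69)·6 = 90; PS = (69 − 69)·6 = 0; TS = 90.
The monopolist equates marginal revenue to marginal cost: 99 − 10Q = 69, so Q = 3. From demand, P = 84.
CS = ½·(99 − 84)·3 = 22.5; PS = (84 − 69)·3 = 45; TS = 67.5.
Change in total welfare: 67.5 − 90 = −22.5.

Total welfare falls by 22.5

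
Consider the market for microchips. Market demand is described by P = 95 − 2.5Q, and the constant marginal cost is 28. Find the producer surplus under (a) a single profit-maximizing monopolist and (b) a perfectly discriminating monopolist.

The monopolist equates marginal revenue to marginal cost: 95 − 5Q = 28, so Q = 13.4. From demand, P = 61.5.
PS = (61.5 − 28)·13.4 = 448.9.
A perfectly discriminating monopolist sells every unit with P(Q) ≥ MC(Q), so output equals the competitive quantity Q = 26.8. Each buyer pays their reservation price, so CS = 0 and the firm captures all surplus.
PS = ½·(95 − 28)·26.8 = 897.8.

Monopoly: PS = 448.9; Perfect PD: PS = 897.8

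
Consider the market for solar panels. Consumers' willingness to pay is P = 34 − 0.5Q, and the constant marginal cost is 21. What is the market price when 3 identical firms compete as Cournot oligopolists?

With 3 symmetric Cournot firms, each firm's FOC gives 34 − 2q = 21, so q = 6.5, Q = 3·6.5 = 19.5, and P = 24.25.

P = 24.25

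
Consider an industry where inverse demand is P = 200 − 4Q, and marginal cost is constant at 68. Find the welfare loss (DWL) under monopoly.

DWL = 544.5

Perfect competition: P = MC = 68, so 200 − 4Q = 68 and Q = 33.
A monopolist chooses Q where MR = MC. MR = 200 − 8Q; setting this equal to 68 gives Q = 16.5 and P = 134.
DWL is the triangle between Q = 16.5 and Q = 33: ½·(33 − 16.5)·(134 − 68) = 544.5.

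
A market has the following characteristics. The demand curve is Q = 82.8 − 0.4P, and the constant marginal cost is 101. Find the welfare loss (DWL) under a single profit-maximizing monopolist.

DWL = 561.8

Inverting demand: P = 207 − 2.5Q.
Perfect competition: P = MC = 101, so 207 − 2.5Q = 101 and Q = 42.4.
A monopolist chooses Q where MR = MC. MR = 207 − 5Q; setting this equal to 101 gives Q = 21.2 and P = 154.
DWL is the triangle between Q = 21.2 and Q = 42.4: ½·(42.4 − 21.2)·(154 − 101) = 561.8.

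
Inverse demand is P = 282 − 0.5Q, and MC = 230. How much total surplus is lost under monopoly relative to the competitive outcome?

Competitive firms price at marginal cost: P = 230, giving Q = 104.
The monopolist equates marginal revenue to marginal cost: 282 − Q = 230, so Q = 52. From demand, P = 256.
DWL is the triangle between Q = 52 and Q = 104: ½·(104 − 52)·(256 − 230) = 676.

DWL = 676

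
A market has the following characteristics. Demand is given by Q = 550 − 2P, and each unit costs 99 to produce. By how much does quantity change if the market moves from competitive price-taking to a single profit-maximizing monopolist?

Inverting demand: P = 275 − 0.5Q.
Under competition P = MC = 99, so Q = (275 − 99)/0.5 = 352.
Monopoly sets MR = MC: 275 − Q = 99 ⇒ Q = 176, P = 275 − 0.5·176 = 187.
Change in quantity: 176 − 352 = −176.

Q falls by 176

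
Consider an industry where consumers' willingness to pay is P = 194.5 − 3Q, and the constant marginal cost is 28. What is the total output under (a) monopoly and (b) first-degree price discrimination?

Monopoly: Q = 27.75; Perfect PD: Q = 55.5

A monopolist chooses Q where MR = MC. MR = 194.5 − 6Q; setting this equal to 28 gives Q = 27.75 and P = 111.25.
With perfect price discrimination, output is the efficient level Q = 55.5 (where demand meets MC), but every buyer pays their willingness to pay: CS = 0 and PS = total surplus.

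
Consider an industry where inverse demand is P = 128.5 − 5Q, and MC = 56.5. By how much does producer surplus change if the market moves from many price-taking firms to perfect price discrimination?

Under competition P = MC = 56.5, so Q = (128.5 − 56.5)/5 = 14.4.
PS = (56.5 − 56.5)·14.4 = 0.
Under first-degree price discrimination the firm charges each unit its demand price and produces up to where P = MC, i.e. Q = 14.4. Consumer surplus is zero; producer surplus equals total surplus.
PS = ½·(128.5 − 56.5)·14.4 = 518.4.
Change in producer surplus: 518.4 − 0 = 518.4.

Producer surplus rises by 518.4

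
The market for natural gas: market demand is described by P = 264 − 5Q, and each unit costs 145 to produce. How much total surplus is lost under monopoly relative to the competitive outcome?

Competitive firms price at marginal cost: P = 145, giving Q = 23.8.
A monopolist chooses Q where MR = MC. MR = 264 − 10Q; setting this equal to 145 gives Q = 11.9 and P = 204.5.
DWL is the triangle between Q = 11.9 and Q = 23.8: ½·(23.8 − 11.9)·(204.5 − 145) = 354.025.

DWL = 354.025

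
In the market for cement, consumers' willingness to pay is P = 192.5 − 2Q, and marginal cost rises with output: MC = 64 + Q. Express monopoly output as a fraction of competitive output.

The monopolist equates marginal revenue to marginal cost: 192.5 − 4Q = 64 + Q, so Q = 25.7. From demand, P = 141.1.
Under competition P = MC: 192.5 − 2Q = 64 + Q ⇒ Q = 257/6, P = 641/6.
Ratio Q_m/Q_c = 25.7/(257/6) = 0.6.

Q_m/Q_c = 0.6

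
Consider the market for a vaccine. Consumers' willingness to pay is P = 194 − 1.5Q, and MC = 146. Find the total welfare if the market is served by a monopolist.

A monopolist chooses Q where MR = MC. MR = 194 − 3Q; setting this equal to 146 gives Q = 16 and P = 170.
CS = ½·(194 − 170)·16 = 192; PS = (170 − 146)·16 = 384; TS = 576.

TS = 576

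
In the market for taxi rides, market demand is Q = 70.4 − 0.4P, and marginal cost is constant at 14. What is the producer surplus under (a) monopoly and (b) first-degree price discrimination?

Inverting demand: P = 176 − 2.5Q.
Monopoly sets MR = MC: 176 − 5Q = 14 ⇒ Q = 32.4, P = 176 − 2.5·32.4 = 95.
PS = (95 − 14)·32.4 = 2624.4.
With perfect price discrimination, output is the efficient level Q = 64.8 (where demand meets MC), but every buyer pays their willingness to pay: CS = 0 and PS = total surplus.
PS = ½·(176 − 14)·64.8 = 5248.8.

Monopoly: PS = 2624.4; Perfect PD: PS = 5248.8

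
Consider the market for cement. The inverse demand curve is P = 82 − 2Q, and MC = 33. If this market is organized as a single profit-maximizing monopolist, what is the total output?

Q = 12.25

A monopolist chooses Q where MR = MC. MR = 82 − 4Q; setting this equal to 33 gives Q = 12.25 and P = 57.5.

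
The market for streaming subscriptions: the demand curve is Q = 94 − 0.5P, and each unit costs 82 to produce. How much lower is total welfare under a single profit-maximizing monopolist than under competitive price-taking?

TS falls by 702.25

Inverting demand: P = 188 − 2Q.
Competitive firms price at marginal cost: P = 82, giving Q = 53.
CS = ½·(188 − 82)·53 = 2809; PS = (82 − 82)·53 = 0; TS = 2809.
The monopolist equates marginal revenue to marginal cost: 188 − 4Q = 82, so Q = 26.5. From demand, P = 135.
CS = ½·(188 − 135)·26.5 = 702.25; PS = (135 − 82)·26.5 = 1404.5; TS = 2106.75.
Change in total welfare: 2106.75 − 2809 = −702.25.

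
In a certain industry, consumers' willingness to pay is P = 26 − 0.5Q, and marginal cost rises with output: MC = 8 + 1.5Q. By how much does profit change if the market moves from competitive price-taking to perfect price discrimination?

Under competition P = MC: 26 − 0.5Q = 8 + 1.5Q ⇒ Q = 9, P = 21.5.
Profit = 21.5·9 − (8·9 + ½·1.5·9²) = 60.75.
With perfect price discrimination, output is the efficient level Q = 9 (where demand meets MC), but every buyer pays their willingness to pay: CS = 0 and PS = total surplus.
PS equals the full surplus area, 81. Profit = 81 = 81.
Change in profit: 81 − 60.75 = 20.25.

π rises by 20.25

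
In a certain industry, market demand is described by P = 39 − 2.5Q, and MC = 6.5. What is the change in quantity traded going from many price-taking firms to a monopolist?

Under competition P = MC = 6.5, so Q = (39 − 6.5)/2.5 = 13.
A monopolist chooses Q where MR = MC. MR = 39 − 5Q; setting this equal to 6.5 gives Q = 6.5 and P = 22.75.
Change in quantity traded: 6.5 − 13 = −6.5.

Quantity traded falls by 6.5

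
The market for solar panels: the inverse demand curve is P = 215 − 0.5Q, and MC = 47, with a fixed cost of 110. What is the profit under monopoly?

A monopolist chooses Q where MR = MC. MR = 215 − Q; setting this equal to 47 gives Q = 168 and P = 131.
Profit = (131 − 47)·168 − 110 = 14002.

Profit = 14002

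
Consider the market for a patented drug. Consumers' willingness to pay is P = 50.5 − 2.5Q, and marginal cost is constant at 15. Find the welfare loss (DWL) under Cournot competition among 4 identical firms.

DWL = 10.082

Under competition P = MC = 15, so Q = (50.5 − 15)/2.5 = 14.2.
With 4 symmetric Cournot firms, each firm's FOC gives 50.5 − 12.5q = 15, so q = 2.84, Q = 4·2.84 = 11.36, and P = 22.1.
DWL is the triangle between Q = 11.36 and Q = 14.2: ½·(14.2 − 11.36)·(22.1 − 15) = 10.082.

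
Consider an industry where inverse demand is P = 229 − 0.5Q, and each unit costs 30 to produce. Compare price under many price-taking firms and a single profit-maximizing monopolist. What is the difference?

P rises by 99.5

Under competition P = MC = 30, so Q = (229 − 30)/0.5 = 398.
The monopolist equates marginal revenue to marginal cost: 229 − Q = 30, so Q = 199. From demand, P = 129.5.
Change in price: 129.5 − 30 = 99.5.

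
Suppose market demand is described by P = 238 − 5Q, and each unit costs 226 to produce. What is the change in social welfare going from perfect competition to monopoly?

Social welfare falls by 3.6

Perfect competition: P = MC = 226, so 238 − 5Q = 226 and Q = 2.4.
CS = ½·(238 − 226)·2.4 = 14.4; PS = (226 − 226)·2.4 = 0; TS = 14.4.
A monopolist chooses Q where MR = MC. MR = 238 − 10Q; setting this equal to 226 gives Q = 1.2 and P = 232.
CS = ½·(238 − 232)·1.2 = 3.6; PS = (232 − 226)·1.2 = 7.2; TS = 10.8.
Change in social welfare: 10.8 − 14.4 = −3.6.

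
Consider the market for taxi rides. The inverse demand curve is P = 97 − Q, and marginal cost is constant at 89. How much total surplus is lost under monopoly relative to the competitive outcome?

Competitive firms price at marginal cost: P = 89, giving Q = 8.
A monopolist chooses Q where MR = MC. MR = 97 − 2Q; setting this equal to 89 gives Q = 4 and P = 93.
DWL is the triangle between Q = 4 and Q = 8: ½·(8 − 4)·(93 − 89) = 8.

DWL = 8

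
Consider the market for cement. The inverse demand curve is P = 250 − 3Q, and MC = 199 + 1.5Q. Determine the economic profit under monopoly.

A monopolist chooses Q where MR = MC. MR = 250 − 6Q; setting this equal to 199 + 1.5Q gives Q = 6.8 and P = 229.6.
Profit = 229.6·6.8 − (199·6.8 + ½·1.5·6.8²) = 173.4.

Profit = 173.4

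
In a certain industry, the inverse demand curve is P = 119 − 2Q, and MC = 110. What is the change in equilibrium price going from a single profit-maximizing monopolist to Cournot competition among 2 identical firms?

The monopolist equates marginal revenue to marginal cost: 119 − 4Q = 110, so Q = 2.25. From demand, P = 114.5.
With 2 symmetric Cournot firms, each firm's FOC gives 119 − 6q = 110, so q = 1.5, Q = 2·1.5 = 3, and P = 113.
Change in equilibrium price: 113 − 114.5 = −1.5.

P falls by 1.5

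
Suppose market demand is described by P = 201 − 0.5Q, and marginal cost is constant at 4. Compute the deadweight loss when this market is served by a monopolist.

Competitive firms price at marginal cost: P = 4, giving Q = 394.
The monopolist equates marginal revenue to marginal cost: 201 − Q = 4, so Q = 197. From demand, P = 102.5.
DWL is the triangle between Q = 197 and Q = 394: ½·(394 − 197)·(102.5 − 4) = 9702.25.

DWL = 9702.25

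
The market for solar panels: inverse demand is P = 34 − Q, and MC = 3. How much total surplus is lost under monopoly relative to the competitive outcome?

Under competition P = MC = 3, so Q = (34 − 3)/1 = 31.
Monopoly sets MR = MC: 34 − 2Q = 3 ⇒ Q = 15.5, P = 34 − 15.5 = 18.5.
DWL is the triangle between Q = 15.5 and Q = 31: ½·(31 − 15.5)·(18.5 − 3) = 120.125.

DWL = 120.125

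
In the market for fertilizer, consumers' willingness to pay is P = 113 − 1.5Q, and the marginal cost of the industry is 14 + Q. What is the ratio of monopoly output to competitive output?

Q_m/Q_c = 0.625

The monopolist equates marginal revenue to marginal cost: 113 − 3Q = 14 + Q, so Q = 24.75. From demand, P = 75.875.
Competitive equilibrium sets price equal to marginal cost: 113 − 1.5Q = 14 + Q, so Q = 39.6 and P = 53.6.
Ratio Q_m/Q_c = 24.75/39.6 = 0.625.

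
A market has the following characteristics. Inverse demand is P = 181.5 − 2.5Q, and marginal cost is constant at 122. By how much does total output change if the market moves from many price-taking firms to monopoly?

Under competition P = MC = 122, so Q = (181.5 − 122)/2.5 = 23.8.
The monopolist equates marginal revenue to marginal cost: 181.5 − 5Q = 122, so Q = 11.9. From demand, P = 151.75.
Change in total output: 11.9 − 23.8 = −11.9.

Total output falls by 11.9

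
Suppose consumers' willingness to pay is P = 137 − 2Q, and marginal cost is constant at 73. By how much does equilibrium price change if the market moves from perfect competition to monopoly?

Under competition P = MC = 73, so Q = (137 − 73)/2 = 32.
Monopoly sets MR = MC: 137 − 4Q = 73 ⇒ Q = 16, P = 137 − 2·16 = 105.
Change in equilibrium price: 105 − 73 = 32.

P rises by 32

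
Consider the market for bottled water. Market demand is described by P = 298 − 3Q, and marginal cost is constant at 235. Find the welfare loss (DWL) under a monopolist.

Under competition P = MC = 235, so Q = (298 − 235)/3 = 21.
A monopolist chooses Q where MR = MC. MR = 298 − 6Q; setting this equal to 235 gives Q = 10.5 and P = 266.5.
DWL is the triangle between Q = 10.5 and Q = 21: ½·(21 − 10.5)·(266.5 − 235) = 165.375.

DWL = 165.375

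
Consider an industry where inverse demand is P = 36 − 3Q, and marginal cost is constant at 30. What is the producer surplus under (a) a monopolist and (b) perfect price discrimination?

Monopoly sets MR = MC: 36 − 6Q = 30 ⇒ Q = 1, P = 36 − 3·1 = 33.
PS = (33 − 30)·1 = 3.
A perfectly discriminating monopolist sells every unit with P(Q) ≥ MC(Q), so output equals the competitive quantity Q = 2. Each buyer pays their reservation price, so CS = 0 and the firm captures all surplus.
PS = ½·(36 − 30)·2 = 6.

Monopoly: PS = 3; Perfect PD: PS = 6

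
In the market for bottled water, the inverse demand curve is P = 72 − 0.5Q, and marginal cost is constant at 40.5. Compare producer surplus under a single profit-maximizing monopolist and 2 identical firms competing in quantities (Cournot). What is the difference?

PS falls by 55.125

A monopolist chooses Q where MR = MC. MR = 72 − Q; setting this equal to 40.5 gives Q = 31.5 and P = 56.25.
PS = (56.25 − 40.5)·31.5 = 496.125.
In a 2-firm Cournot equilibrium, symmetry and the first-order condition give q = (72 − 40.5)/(1.5) = 21. So Q = 42 and P = 51.
PS = (51 − 40.5)·42 = 441.
Change in producer surplus: 441 − 496.125 = −55.125.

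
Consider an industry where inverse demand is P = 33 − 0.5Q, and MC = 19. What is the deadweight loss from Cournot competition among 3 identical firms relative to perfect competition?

Perfect competition: P = MC = 19, so 33 − 0.5Q = 19 and Q = 28.
In a 3-firm Cournot equilibrium, symmetry and the first-order condition give q = (33 − 19)/(2) = 7. So Q = 21 and P = 22.5.
DWL is the triangle between Q = 21 and Q = 28: ½·(28 − 21)·(22.5 − 19) = 12.25.

DWL = 12.25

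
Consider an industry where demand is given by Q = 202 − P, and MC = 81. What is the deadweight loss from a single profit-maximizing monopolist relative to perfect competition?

DWL = 1830.125

Inverting demand: P = 202 − Q.
Under competition P = MC = 81, so Q = (202 − 81)/1 = 121.
A monopolist chooses Q where MR = MC. MR = 202 − 2Q; setting this equal to 81 gives Q = 60.5 and P = 141.5.
DWL is the triangle between Q = 60.5 and Q = 121: ½·(121 − 60.5)·(141.5 − 81) = 1830.125.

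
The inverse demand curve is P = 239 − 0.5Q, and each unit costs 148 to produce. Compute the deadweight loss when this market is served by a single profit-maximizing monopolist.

DWL = 2070.25

Under competition P = MC = 148, so Q = (239 − 148)/0.5 = 182.
A monopolist chooses Q where MR = MC. MR = 239 − Q; setting this equal to 148 gives Q = 91 and P = 193.5.
DWL is the triangle between Q = 91 and Q = 182: ½·(182 − 91)·(193.5 − 148) = 2070.25.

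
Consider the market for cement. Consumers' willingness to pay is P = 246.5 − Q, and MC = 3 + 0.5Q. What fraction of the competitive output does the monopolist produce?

Q_m/Q_c = 0.6

Monopoly sets MR = MC: 246.5 − 2Q = 3 + 0.5Q ⇒ Q = 97.4, P = 246.5 − 97.4 = 149.1.
Competitive equilibrium sets price equal to marginal cost: 246.5 − Q = 3 + 0.5Q, so Q = 487/3 and P = 505/6.
Ratio Q_m/Q_c = 97.4/(487/3) = 0.6.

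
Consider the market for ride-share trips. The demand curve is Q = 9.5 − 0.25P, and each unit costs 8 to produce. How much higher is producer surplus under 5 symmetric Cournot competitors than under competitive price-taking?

Producer surplus rises by 31.25

Inverting demand: P = 38 − 4Q.
Under competition P = MC = 8, so Q = (38 − 8)/4 = 7.5.
PS = (8 − 8)·7.5 = 0.
Cournot with 5 identical firms: the symmetric best-response condition is 38 − 24q = 8. Each firm produces q = 1.25, total output Q = 6.25, price P = 13.
PS = (13 − 8)·6.25 = 31.25.
Change in producer surplus: 31.25 − 0 = 31.25.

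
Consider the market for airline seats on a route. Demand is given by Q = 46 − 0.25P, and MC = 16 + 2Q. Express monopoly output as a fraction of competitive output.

Inverting demand: P = 184 − 4Q.
The monopolist equates marginal revenue to marginal cost: 184 − 8Q = 16 + 2Q, so Q = 16.8. From demand, P = 116.8.
Under competition P = MC: 184 − 4Q = 16 + 2Q ⇒ Q = 28, P = 72.
Ratio Q_m/Q_c = 16.8/28 = 0.6.

Q_m/Q_c = 0.6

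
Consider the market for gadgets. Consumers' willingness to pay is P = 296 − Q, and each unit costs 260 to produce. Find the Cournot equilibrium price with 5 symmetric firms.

In a 5-firm Cournot equilibrium, symmetry and the first-order condition give q = (296 − 260)/(6) = 6. So Q = 30 and P = 266.

P = 266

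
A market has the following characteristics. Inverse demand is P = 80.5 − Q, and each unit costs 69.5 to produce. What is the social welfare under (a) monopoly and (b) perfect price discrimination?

A monopolist chooses Q where MR = MC. MR = 80.5 − 2Q; setting this equal to 69.5 gives Q = 5.5 and P = 75.
CS = ½·(80.5 − 75)·5.5 = 15.125; PS = (75 − 69.5)·5.5 = 30.25; TS = 45.375.
Under first-degree price discrimination the firm charges each unit its demand price and produces up to where P = MC, i.e. Q = 11. Consumer surplus is zero; producer surplus equals total surplus.
TS = 60.5 (equal to competitive TS).

Monopoly: TS = 45.375; Perfect PD: TS = 60.5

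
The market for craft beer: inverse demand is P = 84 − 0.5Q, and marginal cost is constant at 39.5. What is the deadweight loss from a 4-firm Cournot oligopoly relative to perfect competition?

DWL = 79.21

Under competition P = MC = 39.5, so Q = (84 − 39.5)/0.5 = 89.
In a 4-firm Cournot equilibrium, symmetry and the first-order condition give q = (84 − 39.5)/(2.5) = 17.8. So Q = 71.2 and P = 48.4.
DWL is the triangle between Q = 71.2 and Q = 89: ½·(89 − 71.2)·(48.4 − 39.5) = 79.21.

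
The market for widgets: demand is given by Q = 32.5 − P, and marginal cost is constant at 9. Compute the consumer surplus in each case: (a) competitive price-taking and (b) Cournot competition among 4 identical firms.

Inverting demand: P = 32.5 − Q.
Under competition P = MC = 9, so Q = (32.5 − 9)/1 = 23.5.
CS = ½·(32.5 − 9)·23.5 = 276.125.
With 4 symmetric Cournot firms, each firm's FOC gives 32.5 − 5q = 9, so q = 4.7, Q = 4·4.7 = 18.8, and P = 13.7.
CS = ½·(32.5 − 13.7)·18.8 = 176.72.

Competition: CS = 276.125; Cournot: CS = 176.72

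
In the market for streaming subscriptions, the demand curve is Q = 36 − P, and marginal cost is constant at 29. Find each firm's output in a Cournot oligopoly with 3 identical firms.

Inverting demand: P = 36 − Q.
With 3 symmetric Cournot firms, each firm's FOC gives 36 − 4q = 29, so q = 1.75, Q = 3·1.75 = 5.25, and P = 30.75.

q_i = 1.75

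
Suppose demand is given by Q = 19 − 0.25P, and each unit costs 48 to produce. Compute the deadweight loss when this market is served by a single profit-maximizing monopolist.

DWL = 24.5

Inverting demand: P = 76 − 4Q.
Under competition P = MC = 48, so Q = (76 − 48)/4 = 7.
The monopolist equates marginal revenue to marginal cost: 76 − 8Q = 48, so Q = 3.5. From demand, P = 62.
DWL is the triangle between Q = 3.5 and Q = 7: ½·(7 − 3.5)·(62 − 48) = 24.5.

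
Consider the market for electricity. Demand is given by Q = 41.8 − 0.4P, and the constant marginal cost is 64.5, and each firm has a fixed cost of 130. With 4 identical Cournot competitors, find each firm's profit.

π_i = −104.4

Inverting demand: P = 104.5 − 2.5Q.
With 4 symmetric Cournot firms, each firm's FOC gives 104.5 − 12.5q = 64.5, so q = 3.2, Q = 4·3.2 = 12.8, and P = 72.5.
Each firm's profit = (72.5 − 64.5)·3.2 − 130 = −104.4.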